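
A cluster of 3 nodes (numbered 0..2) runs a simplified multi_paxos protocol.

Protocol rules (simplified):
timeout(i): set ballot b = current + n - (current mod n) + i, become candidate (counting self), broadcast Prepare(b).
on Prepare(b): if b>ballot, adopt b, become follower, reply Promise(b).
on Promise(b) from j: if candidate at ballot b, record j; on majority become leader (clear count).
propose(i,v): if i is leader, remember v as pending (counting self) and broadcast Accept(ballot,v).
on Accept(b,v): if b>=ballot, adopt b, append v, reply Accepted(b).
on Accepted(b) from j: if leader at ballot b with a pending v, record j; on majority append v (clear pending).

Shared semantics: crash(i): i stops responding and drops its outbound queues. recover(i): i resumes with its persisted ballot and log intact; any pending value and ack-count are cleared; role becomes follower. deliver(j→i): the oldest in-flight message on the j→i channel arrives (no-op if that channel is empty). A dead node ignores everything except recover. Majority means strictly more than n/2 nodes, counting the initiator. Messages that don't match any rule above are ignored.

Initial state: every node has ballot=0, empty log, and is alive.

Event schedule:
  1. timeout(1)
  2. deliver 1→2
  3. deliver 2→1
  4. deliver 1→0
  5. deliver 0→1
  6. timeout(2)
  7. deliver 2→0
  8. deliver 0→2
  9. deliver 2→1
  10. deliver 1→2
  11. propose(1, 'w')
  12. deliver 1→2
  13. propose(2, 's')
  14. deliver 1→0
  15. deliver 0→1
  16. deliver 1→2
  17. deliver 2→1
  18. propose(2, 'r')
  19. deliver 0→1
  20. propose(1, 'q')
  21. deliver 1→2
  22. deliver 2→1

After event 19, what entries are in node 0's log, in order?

e1 timeout(1): 1[cand,b=4,-]
e2 deliver 1→2: 2[foll,b=4,-]
e3 deliver 2→1: 1[lead,b=4,-]
e4 deliver 1→0: 0[foll,b=4,-]
e5 deliver 0→1: ·
e6 timeout(2): 2[cand,b=8,-]
e7 deliver 2→0: 0[foll,b=8,-]
e8 deliver 0→2: 2[lead,b=8,-]
e9 deliver 2→1: 1[foll,b=8,-]
e10 deliver 1→2: ·
e11 propose(1,'w'): ·
e12 deliver 1→2: ·
e13 propose(2,'s'): ·
e14 deliver 1→0: ·
e15 deliver 0→1: ·
e16 deliver 1→2: ·
e17 deliver 2→1: 1[foll,b=8,s]
e18 propose(2,'r'): ·
e19 deliver 0→1: ·

empty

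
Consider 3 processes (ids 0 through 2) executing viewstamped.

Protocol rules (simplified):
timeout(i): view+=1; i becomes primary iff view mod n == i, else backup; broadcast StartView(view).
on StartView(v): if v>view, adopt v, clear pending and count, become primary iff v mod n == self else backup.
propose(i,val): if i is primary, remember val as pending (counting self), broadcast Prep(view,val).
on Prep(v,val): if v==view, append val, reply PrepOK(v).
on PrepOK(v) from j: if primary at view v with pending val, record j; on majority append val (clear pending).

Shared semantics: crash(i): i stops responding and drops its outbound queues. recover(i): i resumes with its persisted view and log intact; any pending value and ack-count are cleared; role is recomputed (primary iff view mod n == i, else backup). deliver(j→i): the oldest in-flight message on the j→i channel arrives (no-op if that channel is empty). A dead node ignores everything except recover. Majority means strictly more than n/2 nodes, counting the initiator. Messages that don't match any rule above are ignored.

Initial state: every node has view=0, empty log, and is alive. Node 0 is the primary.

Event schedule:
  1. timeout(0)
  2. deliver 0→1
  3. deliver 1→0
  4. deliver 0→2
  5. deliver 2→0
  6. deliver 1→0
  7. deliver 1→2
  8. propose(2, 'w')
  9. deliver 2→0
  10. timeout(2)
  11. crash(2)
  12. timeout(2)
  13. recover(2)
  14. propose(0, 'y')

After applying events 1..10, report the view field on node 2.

2

1. timeout(0):  <0:back v1 ->
2. deliver 0→1:  <1:prim v1 ->
3. deliver 1→0:  nop
4. deliver 0→2:  <2:back v1 ->
5. deliver 2→0:  nop
6. deliver 1→0:  nop
7. deliver 1→2:  nop
8. propose(2,'w'):  nop
9. deliver 2→0:  nop
10. timeout(2):  <2:prim v2 ->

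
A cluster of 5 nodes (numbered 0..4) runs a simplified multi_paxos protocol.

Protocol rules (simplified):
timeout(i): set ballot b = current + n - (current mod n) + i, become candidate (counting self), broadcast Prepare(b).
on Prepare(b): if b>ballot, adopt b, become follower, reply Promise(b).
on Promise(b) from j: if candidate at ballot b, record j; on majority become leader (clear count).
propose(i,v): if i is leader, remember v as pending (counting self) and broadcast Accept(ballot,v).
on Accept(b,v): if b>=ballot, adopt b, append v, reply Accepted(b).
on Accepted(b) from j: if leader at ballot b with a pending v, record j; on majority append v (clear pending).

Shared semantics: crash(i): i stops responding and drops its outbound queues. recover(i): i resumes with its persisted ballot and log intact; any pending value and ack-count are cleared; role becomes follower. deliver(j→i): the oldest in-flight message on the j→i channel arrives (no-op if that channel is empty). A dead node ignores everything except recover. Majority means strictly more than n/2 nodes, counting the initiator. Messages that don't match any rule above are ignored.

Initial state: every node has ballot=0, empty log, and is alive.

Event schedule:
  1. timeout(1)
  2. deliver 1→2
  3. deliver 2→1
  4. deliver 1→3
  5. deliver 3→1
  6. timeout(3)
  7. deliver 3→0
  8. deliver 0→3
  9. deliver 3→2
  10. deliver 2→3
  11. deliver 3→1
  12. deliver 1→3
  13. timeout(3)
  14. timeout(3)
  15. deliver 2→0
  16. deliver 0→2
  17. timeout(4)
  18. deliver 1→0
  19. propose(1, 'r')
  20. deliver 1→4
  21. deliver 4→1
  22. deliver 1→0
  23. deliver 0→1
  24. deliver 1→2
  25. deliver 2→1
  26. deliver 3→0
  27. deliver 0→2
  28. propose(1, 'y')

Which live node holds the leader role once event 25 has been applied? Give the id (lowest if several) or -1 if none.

-1

[1] timeout(1) → N1(cand b6 [-])
[2] deliver 1→2 → N2(foll b6 [-])
[3] deliver 2→1 → ∅
[4] deliver 1→3 → N3(foll b6 [-])
[5] deliver 3→1 → N1(lead b6 [-])
[6] timeout(3) → N3(cand b13 [-])
[7] deliver 3→0 → N0(foll b13 [-])
[8] deliver 0→3 → ∅
[9] deliver 3→2 → N2(foll b13 [-])
[10] deliver 2→3 → N3(lead b13 [-])
[11] deliver 3→1 → N1(foll b13 [-])
[12] deliver 1→3 → ∅
[13] timeout(3) → N3(cand b18 [-])
[14] timeout(3) → N3(cand b23 [-])
[15] deliver 2→0 → ∅
[16] deliver 0→2 → ∅
[17] timeout(4) → N4(cand b9 [-])
[18] deliver 1→0 → ∅
[19] propose(1,'r') → ∅
[20] deliver 1→4 → ∅
[21] deliver 4→1 → ∅
[22] deliver 1→0 → ∅
[23] deliver 0→1 → ∅
[24] deliver 1→2 → ∅
[25] deliver 2→1 → ∅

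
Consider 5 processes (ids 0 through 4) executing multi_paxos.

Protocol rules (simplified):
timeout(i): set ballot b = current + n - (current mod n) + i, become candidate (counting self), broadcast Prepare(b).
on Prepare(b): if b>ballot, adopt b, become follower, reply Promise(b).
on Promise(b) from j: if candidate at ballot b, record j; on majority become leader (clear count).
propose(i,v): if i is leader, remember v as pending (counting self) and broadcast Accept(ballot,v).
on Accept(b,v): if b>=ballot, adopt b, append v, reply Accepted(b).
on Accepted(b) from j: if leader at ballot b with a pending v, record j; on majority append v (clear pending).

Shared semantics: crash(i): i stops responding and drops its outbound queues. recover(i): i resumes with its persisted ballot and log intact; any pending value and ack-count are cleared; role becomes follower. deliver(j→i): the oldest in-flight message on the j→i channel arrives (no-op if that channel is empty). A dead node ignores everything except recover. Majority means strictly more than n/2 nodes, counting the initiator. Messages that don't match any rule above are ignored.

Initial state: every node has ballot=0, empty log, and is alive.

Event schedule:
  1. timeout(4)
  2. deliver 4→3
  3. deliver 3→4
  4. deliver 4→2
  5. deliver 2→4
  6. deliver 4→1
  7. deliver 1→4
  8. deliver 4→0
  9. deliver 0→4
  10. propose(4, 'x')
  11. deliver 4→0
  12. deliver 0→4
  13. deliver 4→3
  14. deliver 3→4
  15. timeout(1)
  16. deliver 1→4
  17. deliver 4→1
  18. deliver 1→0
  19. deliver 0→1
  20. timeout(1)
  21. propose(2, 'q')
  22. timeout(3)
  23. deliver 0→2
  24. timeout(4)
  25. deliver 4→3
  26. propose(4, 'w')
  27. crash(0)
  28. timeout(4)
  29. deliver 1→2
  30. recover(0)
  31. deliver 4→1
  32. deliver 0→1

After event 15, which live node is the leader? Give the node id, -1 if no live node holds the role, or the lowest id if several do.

4

[1] timeout(4) → N4(cand b9 [-])
[2] deliver 4→3 → N3(foll b9 [-])
[3] deliver 3→4 → ∅
[4] deliver 4→2 → N2(foll b9 [-])
[5] deliver 2→4 → N4(lead b9 [-])
[6] deliver 4→1 → N1(foll b9 [-])
[7] deliver 1→4 → ∅
[8] deliver 4→0 → N0(foll b9 [-])
[9] deliver 0→4 → ∅
[10] propose(4,'x') → ∅
[11] deliver 4→0 → N0(foll b9 [x])
[12] deliver 0→4 → ∅
[13] deliver 4→3 → N3(foll b9 [x])
[14] deliver 3→4 → N4(lead b9 [x])
[15] timeout(1) → N1(cand b11 [-])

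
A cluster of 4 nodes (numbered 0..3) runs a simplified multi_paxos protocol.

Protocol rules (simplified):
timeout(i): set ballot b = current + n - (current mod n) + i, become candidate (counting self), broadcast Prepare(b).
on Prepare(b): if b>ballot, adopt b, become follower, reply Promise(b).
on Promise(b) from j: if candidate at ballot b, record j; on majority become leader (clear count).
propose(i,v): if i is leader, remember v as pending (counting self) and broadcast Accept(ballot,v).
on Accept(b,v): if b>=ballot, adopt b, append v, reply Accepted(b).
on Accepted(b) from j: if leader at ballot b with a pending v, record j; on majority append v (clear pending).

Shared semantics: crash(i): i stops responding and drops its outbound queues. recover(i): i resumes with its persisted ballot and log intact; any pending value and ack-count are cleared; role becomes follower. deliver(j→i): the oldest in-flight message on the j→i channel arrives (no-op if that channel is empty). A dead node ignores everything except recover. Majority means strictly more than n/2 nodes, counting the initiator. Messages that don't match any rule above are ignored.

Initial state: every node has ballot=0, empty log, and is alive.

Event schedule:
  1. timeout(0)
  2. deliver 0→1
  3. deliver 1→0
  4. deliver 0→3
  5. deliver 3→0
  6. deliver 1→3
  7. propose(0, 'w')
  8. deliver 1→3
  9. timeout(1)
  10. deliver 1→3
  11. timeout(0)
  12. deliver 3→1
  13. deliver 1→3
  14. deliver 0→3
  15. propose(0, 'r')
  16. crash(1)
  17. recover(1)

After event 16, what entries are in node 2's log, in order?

empty

1. timeout(0):  <0:cand b4 ->
2. deliver 0→1:  <1:foll b4 ->
3. deliver 1→0:  nop
4. deliver 0→3:  <3:foll b4 ->
5. deliver 3→0:  <0:lead b4 ->
6. deliver 1→3:  nop
7. propose(0,'w'):  nop
8. deliver 1→3:  nop
9. timeout(1):  <1:cand b9 ->
10. deliver 1→3:  <3:foll b9 ->
11. timeout(0):  <0:cand b8 ->
12. deliver 3→1:  nop
13. deliver 1→3:  nop
14. deliver 0→3:  nop
15. propose(0,'r'):  nop
16. crash(1):  <1:✗cand b9 ->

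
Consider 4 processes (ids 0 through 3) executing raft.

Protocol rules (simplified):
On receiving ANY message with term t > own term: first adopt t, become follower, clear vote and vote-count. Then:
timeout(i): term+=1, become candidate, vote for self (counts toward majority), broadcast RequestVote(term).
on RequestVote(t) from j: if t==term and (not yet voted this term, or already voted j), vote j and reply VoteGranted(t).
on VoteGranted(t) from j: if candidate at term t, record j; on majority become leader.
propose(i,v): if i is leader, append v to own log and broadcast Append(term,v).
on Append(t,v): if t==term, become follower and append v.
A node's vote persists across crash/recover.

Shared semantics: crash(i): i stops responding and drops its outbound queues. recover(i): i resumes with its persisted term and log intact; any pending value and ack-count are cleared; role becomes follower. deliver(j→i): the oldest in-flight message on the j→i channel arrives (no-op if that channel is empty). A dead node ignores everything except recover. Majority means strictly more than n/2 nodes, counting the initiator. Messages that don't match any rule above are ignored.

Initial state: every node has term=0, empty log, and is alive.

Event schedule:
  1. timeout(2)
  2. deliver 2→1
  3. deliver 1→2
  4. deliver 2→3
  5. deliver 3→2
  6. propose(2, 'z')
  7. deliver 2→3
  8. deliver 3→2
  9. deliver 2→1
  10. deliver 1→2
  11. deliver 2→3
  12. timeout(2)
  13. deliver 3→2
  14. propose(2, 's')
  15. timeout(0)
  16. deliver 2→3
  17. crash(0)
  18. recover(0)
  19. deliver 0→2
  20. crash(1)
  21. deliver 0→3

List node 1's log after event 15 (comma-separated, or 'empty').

step 1 timeout(2): 2={cand,t=1,log=-}
step 2 deliver 2→1: 1={foll,t=1,log=-}
step 3 deliver 1→2: —
step 4 deliver 2→3: 3={foll,t=1,log=-}
step 5 deliver 3→2: 2={lead,t=1,log=-}
step 6 propose(2,'z'): 2={lead,t=1,log=z}
step 7 deliver 2→3: 3={foll,t=1,log=z}
step 8 deliver 3→2: —
step 9 deliver 2→1: 1={foll,t=1,log=z}
step 10 deliver 1→2: —
step 11 deliver 2→3: —
step 12 timeout(2): 2={cand,t=2,log=z}
step 13 deliver 3→2: —
step 14 propose(2,'s'): —
step 15 timeout(0): 0={cand,t=1,log=-}

z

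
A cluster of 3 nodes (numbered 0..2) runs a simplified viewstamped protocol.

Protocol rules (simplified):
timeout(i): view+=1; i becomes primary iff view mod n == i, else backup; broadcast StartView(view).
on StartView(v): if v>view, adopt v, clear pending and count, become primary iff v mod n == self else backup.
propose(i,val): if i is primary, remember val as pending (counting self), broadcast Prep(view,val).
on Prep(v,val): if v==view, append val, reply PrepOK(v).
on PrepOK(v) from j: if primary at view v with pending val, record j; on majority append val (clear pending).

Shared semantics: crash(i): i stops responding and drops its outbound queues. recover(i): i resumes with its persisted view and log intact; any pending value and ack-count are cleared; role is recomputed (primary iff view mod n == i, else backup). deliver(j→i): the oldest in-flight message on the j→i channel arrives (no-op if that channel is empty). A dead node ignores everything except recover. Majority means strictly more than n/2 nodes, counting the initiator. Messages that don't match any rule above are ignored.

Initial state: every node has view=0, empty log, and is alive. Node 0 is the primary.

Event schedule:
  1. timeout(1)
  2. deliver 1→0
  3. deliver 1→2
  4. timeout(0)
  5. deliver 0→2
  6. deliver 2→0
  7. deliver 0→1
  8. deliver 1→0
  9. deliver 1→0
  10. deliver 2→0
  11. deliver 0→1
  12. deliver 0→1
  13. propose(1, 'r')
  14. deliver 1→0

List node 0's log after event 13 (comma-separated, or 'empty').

1. timeout(1):  <1:prim v1 ->
2. deliver 1→0:  <0:back v1 ->
3. deliver 1→2:  <2:back v1 ->
4. timeout(0):  <0:back v2 ->
5. deliver 0→2:  <2:prim v2 ->
6. deliver 2→0:  nop
7. deliver 0→1:  <1:back v2 ->
8. deliver 1→0:  nop
9. deliver 1→0:  nop
10. deliver 2→0:  nop
11. deliver 0→1:  nop
12. deliver 0→1:  nop
13. propose(1,'r'):  nop

empty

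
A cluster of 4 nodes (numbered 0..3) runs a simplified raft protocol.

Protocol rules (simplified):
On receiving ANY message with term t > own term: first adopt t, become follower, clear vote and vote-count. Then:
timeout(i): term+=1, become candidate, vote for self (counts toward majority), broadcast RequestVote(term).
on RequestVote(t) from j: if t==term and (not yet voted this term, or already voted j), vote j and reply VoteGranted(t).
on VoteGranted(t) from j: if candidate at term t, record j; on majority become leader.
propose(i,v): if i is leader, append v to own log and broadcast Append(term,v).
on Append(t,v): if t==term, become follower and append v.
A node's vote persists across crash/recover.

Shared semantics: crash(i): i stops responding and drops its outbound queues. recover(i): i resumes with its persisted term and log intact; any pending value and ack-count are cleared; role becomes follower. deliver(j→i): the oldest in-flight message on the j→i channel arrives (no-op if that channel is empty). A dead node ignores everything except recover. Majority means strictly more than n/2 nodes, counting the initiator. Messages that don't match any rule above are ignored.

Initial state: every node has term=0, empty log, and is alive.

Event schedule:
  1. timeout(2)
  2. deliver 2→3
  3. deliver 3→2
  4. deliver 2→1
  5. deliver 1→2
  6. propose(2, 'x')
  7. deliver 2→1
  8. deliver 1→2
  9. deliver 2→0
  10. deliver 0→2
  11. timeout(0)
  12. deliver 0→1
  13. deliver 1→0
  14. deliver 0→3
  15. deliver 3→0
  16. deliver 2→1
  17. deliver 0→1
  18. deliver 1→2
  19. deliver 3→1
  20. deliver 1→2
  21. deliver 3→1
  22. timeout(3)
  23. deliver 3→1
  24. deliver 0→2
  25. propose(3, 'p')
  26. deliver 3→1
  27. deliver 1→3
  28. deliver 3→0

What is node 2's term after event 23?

1

[1] timeout(2) → N2(cand t1 [-])
[2] deliver 2→3 → N3(foll t1 [-])
[3] deliver 3→2 → ∅
[4] deliver 2→1 → N1(foll t1 [-])
[5] deliver 1→2 → N2(lead t1 [-])
[6] propose(2,'x') → N2(lead t1 [x])
[7] deliver 2→1 → N1(foll t1 [x])
[8] deliver 1→2 → ∅
[9] deliver 2→0 → N0(foll t1 [-])
[10] deliver 0→2 → ∅
[11] timeout(0) → N0(cand t2 [-])
[12] deliver 0→1 → N1(foll t2 [x])
[13] deliver 1→0 → ∅
[14] deliver 0→3 → N3(foll t2 [-])
[15] deliver 3→0 → N0(lead t2 [-])
[16] deliver 2→1 → ∅
[17] deliver 0→1 → ∅
[18] deliver 1→2 → ∅
[19] deliver 3→1 → ∅
[20] deliver 1→2 → ∅
[21] deliver 3→1 → ∅
[22] timeout(3) → N3(cand t3 [-])
[23] deliver 3→1 → N1(foll t3 [x])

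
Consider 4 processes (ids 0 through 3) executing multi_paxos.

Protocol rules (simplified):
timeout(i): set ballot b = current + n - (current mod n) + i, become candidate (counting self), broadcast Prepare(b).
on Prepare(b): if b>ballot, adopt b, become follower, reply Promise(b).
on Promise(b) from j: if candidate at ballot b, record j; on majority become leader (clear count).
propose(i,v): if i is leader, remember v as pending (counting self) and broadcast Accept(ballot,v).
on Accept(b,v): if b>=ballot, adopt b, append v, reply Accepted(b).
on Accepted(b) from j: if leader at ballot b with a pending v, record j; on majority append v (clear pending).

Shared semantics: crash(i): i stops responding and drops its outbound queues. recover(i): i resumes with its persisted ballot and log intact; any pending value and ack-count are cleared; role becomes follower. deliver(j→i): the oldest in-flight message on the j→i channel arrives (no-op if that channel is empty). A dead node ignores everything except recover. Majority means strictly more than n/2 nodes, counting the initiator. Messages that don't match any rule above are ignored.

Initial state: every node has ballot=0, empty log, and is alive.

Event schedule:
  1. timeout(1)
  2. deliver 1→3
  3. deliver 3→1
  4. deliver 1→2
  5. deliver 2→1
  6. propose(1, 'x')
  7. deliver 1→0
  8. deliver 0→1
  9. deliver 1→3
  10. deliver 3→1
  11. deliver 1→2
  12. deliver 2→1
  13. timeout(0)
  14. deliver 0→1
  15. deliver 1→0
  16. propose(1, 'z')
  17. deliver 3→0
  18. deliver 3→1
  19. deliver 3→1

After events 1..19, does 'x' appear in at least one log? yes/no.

yes

[1] timeout(1) → N1(cand b5 [-])
[2] deliver 1→3 → N3(foll b5 [-])
[3] deliver 3→1 → ∅
[4] deliver 1→2 → N2(foll b5 [-])
[5] deliver 2→1 → N1(lead b5 [-])
[6] propose(1,'x') → ∅
[7] deliver 1→0 → N0(foll b5 [-])
[8] deliver 0→1 → ∅
[9] deliver 1→3 → N3(foll b5 [x])
[10] deliver 3→1 → ∅
[11] deliver 1→2 → N2(foll b5 [x])
[12] deliver 2→1 → N1(lead b5 [x])
[13] timeout(0) → N0(cand b8 [-])
[14] deliver 0→1 → N1(foll b8 [x])
[15] deliver 1→0 → ∅
[16] propose(1,'z') → ∅
[17] deliver 3→0 → ∅
[18] deliver 3→1 → ∅
[19] deliver 3→1 → ∅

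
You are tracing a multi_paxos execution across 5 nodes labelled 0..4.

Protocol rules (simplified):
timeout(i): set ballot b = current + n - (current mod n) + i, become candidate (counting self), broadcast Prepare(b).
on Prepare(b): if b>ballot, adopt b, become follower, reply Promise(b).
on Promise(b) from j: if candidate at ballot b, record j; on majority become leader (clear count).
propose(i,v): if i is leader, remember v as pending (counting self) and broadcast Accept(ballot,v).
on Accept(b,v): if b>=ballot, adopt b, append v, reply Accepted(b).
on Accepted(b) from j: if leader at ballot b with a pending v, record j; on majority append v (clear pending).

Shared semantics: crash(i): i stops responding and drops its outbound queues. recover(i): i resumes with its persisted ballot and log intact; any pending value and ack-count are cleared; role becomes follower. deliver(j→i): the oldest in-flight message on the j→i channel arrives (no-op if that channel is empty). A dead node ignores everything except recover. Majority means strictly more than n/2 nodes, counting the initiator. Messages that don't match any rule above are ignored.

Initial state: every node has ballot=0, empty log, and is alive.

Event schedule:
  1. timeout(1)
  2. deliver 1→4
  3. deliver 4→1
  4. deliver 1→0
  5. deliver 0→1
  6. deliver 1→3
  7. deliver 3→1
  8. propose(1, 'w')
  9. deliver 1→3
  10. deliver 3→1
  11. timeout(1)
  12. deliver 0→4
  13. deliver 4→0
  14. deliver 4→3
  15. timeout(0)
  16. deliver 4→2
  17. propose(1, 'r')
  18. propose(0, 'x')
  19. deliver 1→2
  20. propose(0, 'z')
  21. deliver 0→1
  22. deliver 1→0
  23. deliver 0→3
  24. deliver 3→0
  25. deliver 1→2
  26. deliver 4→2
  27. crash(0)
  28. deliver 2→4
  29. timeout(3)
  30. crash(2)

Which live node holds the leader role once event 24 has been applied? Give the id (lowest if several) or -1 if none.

-1

after 1 — timeout(1): n1:cand/b6/[-]
after 2 — deliver 1→4: n4:foll/b6/[-]
after 3 — deliver 4→1: ·
after 4 — deliver 1→0: n0:foll/b6/[-]
after 5 — deliver 0→1: n1:lead/b6/[-]
after 6 — deliver 1→3: n3:foll/b6/[-]
after 7 — deliver 3→1: ·
after 8 — propose(1,'w'): ·
after 9 — deliver 1→3: n3:foll/b6/[w]
after 10 — deliver 3→1: ·
after 11 — timeout(1): n1:cand/b11/[-]
after 12 — deliver 0→4: ·
after 13 — deliver 4→0: ·
after 14 — deliver 4→3: ·
after 15 — timeout(0): n0:cand/b10/[-]
after 16 — deliver 4→2: ·
after 17 — propose(1,'r'): ·
after 18 — propose(0,'x'): ·
after 19 — deliver 1→2: n2:foll/b6/[-]
after 20 — propose(0,'z'): ·
after 21 — deliver 0→1: ·
after 22 — deliver 1→0: ·
after 23 — deliver 0→3: n3:foll/b10/[w]
after 24 — deliver 3→0: ·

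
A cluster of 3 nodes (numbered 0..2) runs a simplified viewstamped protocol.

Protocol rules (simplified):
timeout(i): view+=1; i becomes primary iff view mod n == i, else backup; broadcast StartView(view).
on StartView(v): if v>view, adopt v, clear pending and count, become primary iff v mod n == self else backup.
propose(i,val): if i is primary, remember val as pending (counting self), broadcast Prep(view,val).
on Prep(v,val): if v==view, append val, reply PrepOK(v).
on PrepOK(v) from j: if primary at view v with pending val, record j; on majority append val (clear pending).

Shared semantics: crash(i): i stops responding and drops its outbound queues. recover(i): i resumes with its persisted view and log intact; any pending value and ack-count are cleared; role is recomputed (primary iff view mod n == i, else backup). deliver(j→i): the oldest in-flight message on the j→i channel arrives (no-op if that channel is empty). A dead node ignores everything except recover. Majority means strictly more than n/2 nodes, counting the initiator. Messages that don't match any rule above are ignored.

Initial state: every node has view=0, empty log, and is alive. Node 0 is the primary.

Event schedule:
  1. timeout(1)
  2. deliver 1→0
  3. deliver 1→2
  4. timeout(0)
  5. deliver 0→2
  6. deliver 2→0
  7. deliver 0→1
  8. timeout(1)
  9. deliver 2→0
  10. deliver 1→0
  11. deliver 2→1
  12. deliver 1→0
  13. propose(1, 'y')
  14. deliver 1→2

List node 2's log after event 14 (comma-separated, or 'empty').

empty

after 1 — timeout(1): n1:prim/v1/[-]
after 2 — deliver 1→0: n0:back/v1/[-]
after 3 — deliver 1→2: n2:back/v1/[-]
after 4 — timeout(0): n0:back/v2/[-]
after 5 — deliver 0→2: n2:prim/v2/[-]
after 6 — deliver 2→0: ·
after 7 — deliver 0→1: n1:back/v2/[-]
after 8 — timeout(1): n1:back/v3/[-]
after 9 — deliver 2→0: ·
after 10 — deliver 1→0: n0:prim/v3/[-]
after 11 — deliver 2→1: ·
after 12 — deliver 1→0: ·
after 13 — propose(1,'y'): ·
after 14 — deliver 1→2: n2:back/v3/[-]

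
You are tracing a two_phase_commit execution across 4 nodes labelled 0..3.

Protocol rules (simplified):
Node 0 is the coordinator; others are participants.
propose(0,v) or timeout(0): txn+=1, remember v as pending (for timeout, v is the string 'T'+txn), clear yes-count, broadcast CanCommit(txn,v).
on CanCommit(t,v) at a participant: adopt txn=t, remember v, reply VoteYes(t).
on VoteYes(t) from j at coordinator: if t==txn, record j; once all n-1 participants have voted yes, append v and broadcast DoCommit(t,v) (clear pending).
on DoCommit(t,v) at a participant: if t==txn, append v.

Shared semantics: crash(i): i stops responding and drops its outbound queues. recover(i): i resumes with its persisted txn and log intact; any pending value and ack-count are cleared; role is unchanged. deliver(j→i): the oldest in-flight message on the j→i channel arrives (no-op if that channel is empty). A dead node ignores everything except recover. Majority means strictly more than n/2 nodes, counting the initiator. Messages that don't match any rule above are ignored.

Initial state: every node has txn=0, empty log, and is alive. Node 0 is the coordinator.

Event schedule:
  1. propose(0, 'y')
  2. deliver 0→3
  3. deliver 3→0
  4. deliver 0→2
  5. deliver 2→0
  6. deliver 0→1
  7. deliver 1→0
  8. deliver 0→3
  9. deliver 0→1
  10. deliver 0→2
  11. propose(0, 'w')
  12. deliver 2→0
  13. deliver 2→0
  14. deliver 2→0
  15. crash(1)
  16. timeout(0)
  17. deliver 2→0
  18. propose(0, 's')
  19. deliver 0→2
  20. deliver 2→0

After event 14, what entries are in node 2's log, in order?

1. propose(0,'y'):  <0:coor t1 ->
2. deliver 0→3:  <3:part t1 ->
3. deliver 3→0:  nop
4. deliver 0→2:  <2:part t1 ->
5. deliver 2→0:  nop
6. deliver 0→1:  <1:part t1 ->
7. deliver 1→0:  <0:coor t1 y>
8. deliver 0→3:  <3:part t1 y>
9. deliver 0→1:  <1:part t1 y>
10. deliver 0→2:  <2:part t1 y>
11. propose(0,'w'):  <0:coor t2 y>
12. deliver 2→0:  nop
13. deliver 2→0:  nop
14. deliver 2→0:  nop

y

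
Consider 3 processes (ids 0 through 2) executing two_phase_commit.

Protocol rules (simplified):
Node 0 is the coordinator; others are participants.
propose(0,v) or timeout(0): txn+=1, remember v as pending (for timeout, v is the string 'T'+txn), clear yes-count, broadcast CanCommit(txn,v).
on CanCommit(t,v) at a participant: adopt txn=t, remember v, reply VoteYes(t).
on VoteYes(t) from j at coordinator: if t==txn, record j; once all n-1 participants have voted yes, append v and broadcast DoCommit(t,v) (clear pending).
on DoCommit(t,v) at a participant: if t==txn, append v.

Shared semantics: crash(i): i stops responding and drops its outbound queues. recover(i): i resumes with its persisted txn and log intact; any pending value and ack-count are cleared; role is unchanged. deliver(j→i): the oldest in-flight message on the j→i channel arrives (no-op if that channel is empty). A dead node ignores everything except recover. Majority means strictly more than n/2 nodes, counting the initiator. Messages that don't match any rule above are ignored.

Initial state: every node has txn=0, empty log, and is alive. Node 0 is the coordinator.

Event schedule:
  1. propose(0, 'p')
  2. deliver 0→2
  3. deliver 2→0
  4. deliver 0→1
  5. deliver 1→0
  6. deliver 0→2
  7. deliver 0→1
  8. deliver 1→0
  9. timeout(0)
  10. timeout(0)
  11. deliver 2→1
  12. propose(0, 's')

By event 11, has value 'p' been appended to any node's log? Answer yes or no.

[1] propose(0,'p') → N0(coor t1 [-])
[2] deliver 0→2 → N2(part t1 [-])
[3] deliver 2→0 → ∅
[4] deliver 0→1 → N1(part t1 [-])
[5] deliver 1→0 → N0(coor t1 [p])
[6] deliver 0→2 → N2(part t1 [p])
[7] deliver 0→1 → N1(part t1 [p])
[8] deliver 1→0 → ∅
[9] timeout(0) → N0(coor t2 [p])
[10] timeout(0) → N0(coor t3 [p])
[11] deliver 2→1 → ∅

yes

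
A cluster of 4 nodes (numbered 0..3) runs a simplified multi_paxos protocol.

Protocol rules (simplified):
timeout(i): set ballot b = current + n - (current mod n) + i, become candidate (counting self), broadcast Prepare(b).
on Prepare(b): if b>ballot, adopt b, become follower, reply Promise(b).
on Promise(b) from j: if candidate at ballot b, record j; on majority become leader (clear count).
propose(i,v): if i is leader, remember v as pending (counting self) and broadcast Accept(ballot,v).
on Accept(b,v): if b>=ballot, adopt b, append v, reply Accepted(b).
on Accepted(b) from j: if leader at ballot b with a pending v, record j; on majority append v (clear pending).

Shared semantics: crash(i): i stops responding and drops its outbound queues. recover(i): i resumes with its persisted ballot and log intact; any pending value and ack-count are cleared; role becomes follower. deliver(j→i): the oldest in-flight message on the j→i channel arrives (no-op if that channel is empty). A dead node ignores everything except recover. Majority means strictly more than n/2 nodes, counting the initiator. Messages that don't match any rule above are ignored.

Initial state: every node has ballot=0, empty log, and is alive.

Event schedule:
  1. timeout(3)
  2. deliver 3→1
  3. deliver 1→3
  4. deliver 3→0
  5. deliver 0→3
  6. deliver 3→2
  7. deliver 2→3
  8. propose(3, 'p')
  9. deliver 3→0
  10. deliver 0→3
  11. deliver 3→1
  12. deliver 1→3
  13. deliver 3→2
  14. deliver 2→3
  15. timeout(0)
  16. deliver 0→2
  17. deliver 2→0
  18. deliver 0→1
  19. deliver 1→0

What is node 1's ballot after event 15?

7

step 1 timeout(3): 3={cand,b=7,log=-}
step 2 deliver 3→1: 1={foll,b=7,log=-}
step 3 deliver 1→3: —
step 4 deliver 3→0: 0={foll,b=7,log=-}
step 5 deliver 0→3: 3={lead,b=7,log=-}
step 6 deliver 3→2: 2={foll,b=7,log=-}
step 7 deliver 2→3: —
step 8 propose(3,'p'): —
step 9 deliver 3→0: 0={foll,b=7,log=p}
step 10 deliver 0→3: —
step 11 deliver 3→1: 1={foll,b=7,log=p}
step 12 deliver 1→3: 3={lead,b=7,log=p}
step 13 deliver 3→2: 2={foll,b=7,log=p}
step 14 deliver 2→3: —
step 15 timeout(0): 0={cand,b=8,log=p}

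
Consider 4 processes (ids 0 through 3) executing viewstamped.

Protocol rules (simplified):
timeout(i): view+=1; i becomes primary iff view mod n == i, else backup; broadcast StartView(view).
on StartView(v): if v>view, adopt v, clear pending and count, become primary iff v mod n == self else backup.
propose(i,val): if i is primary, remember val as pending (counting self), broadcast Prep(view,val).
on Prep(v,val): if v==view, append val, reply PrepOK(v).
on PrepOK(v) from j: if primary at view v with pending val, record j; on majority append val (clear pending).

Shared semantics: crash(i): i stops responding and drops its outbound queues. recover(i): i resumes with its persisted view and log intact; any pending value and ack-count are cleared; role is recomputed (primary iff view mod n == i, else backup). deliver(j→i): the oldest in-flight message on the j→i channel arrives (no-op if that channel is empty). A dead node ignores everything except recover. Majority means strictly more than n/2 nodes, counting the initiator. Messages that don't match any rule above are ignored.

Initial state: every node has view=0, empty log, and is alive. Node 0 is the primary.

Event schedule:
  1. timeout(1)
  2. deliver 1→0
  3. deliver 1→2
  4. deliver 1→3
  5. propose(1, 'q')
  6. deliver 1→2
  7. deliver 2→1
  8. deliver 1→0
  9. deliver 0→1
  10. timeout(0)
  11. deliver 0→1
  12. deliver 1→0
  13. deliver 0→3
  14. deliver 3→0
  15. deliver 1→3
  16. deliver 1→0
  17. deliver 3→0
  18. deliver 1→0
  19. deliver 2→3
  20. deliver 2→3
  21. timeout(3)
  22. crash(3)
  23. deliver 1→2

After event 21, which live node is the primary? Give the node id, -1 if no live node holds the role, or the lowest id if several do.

3

after 1 — timeout(1): n1:prim/v1/[-]
after 2 — deliver 1→0: n0:back/v1/[-]
after 3 — deliver 1→2: n2:back/v1/[-]
after 4 — deliver 1→3: n3:back/v1/[-]
after 5 — propose(1,'q'): ·
after 6 — deliver 1→2: n2:back/v1/[q]
after 7 — deliver 2→1: ·
after 8 — deliver 1→0: n0:back/v1/[q]
after 9 — deliver 0→1: n1:prim/v1/[q]
after 10 — timeout(0): n0:back/v2/[q]
after 11 — deliver 0→1: n1:back/v2/[q]
after 12 — deliver 1→0: ·
after 13 — deliver 0→3: n3:back/v2/[-]
after 14 — deliver 3→0: ·
after 15 — deliver 1→3: ·
after 16 — deliver 1→0: ·
after 17 — deliver 3→0: ·
after 18 — deliver 1→0: ·
after 19 — deliver 2→3: ·
after 20 — deliver 2→3: ·
after 21 — timeout(3): n3:prim/v3/[-]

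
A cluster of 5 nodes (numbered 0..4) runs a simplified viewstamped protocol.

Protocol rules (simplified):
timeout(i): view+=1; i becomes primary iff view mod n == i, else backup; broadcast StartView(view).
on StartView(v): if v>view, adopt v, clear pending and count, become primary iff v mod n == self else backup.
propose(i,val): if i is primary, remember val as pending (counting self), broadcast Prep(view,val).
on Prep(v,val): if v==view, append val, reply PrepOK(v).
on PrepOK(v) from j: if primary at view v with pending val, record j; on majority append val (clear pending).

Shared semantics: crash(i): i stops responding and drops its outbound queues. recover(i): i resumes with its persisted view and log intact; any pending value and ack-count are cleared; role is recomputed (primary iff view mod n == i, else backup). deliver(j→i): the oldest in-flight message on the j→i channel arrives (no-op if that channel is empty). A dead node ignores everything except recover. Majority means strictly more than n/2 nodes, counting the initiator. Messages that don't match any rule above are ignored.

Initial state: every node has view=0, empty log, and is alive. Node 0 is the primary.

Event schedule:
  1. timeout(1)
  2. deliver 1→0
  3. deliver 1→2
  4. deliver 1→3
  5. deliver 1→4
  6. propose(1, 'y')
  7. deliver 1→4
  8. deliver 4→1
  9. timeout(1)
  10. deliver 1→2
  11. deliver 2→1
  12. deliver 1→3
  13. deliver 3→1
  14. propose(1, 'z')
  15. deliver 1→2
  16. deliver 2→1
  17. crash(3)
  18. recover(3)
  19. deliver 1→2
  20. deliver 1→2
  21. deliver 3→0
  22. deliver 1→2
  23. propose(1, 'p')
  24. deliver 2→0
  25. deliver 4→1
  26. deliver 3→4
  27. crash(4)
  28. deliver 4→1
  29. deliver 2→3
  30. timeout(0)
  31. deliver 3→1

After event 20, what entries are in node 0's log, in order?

empty

[1] timeout(1) → N1(prim v1 [-])
[2] deliver 1→0 → N0(back v1 [-])
[3] deliver 1→2 → N2(back v1 [-])
[4] deliver 1→3 → N3(back v1 [-])
[5] deliver 1→4 → N4(back v1 [-])
[6] propose(1,'y') → ∅
[7] deliver 1→4 → N4(back v1 [y])
[8] deliver 4→1 → ∅
[9] timeout(1) → N1(back v2 [-])
[10] deliver 1→2 → N2(back v1 [y])
[11] deliver 2→1 → ∅
[12] deliver 1→3 → N3(back v1 [y])
[13] deliver 3→1 → ∅
[14] propose(1,'z') → ∅
[15] deliver 1→2 → N2(prim v2 [y])
[16] deliver 2→1 → ∅
[17] crash(3) → N3(✗back v1 [y])
[18] recover(3) → N3(back v1 [y])
[19] deliver 1→2 → ∅
[20] deliver 1→2 → ∅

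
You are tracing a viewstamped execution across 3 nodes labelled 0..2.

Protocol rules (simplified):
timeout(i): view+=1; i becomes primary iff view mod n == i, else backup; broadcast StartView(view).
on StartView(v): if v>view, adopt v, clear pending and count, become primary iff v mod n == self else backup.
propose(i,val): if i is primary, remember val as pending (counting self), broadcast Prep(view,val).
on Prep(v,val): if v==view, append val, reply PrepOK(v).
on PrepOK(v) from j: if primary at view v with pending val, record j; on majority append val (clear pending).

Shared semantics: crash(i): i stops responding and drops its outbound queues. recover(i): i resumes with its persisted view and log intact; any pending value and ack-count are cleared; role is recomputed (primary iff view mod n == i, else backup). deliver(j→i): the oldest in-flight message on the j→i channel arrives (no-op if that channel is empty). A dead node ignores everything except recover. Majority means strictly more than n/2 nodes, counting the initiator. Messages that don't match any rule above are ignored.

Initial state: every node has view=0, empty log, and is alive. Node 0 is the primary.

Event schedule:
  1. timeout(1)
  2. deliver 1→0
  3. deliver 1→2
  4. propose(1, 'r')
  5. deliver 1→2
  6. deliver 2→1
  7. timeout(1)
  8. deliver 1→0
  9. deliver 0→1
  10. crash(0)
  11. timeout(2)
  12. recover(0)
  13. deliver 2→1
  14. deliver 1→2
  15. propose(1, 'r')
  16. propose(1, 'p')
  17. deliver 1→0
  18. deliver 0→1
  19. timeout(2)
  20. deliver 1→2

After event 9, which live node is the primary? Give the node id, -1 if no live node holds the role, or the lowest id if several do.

-1

e1 timeout(1): 1[prim,v=1,-]
e2 deliver 1→0: 0[back,v=1,-]
e3 deliver 1→2: 2[back,v=1,-]
e4 propose(1,'r'): ·
e5 deliver 1→2: 2[back,v=1,r]
e6 deliver 2→1: 1[prim,v=1,r]
e7 timeout(1): 1[back,v=2,r]
e8 deliver 1→0: 0[back,v=1,r]
e9 deliver 0→1: ·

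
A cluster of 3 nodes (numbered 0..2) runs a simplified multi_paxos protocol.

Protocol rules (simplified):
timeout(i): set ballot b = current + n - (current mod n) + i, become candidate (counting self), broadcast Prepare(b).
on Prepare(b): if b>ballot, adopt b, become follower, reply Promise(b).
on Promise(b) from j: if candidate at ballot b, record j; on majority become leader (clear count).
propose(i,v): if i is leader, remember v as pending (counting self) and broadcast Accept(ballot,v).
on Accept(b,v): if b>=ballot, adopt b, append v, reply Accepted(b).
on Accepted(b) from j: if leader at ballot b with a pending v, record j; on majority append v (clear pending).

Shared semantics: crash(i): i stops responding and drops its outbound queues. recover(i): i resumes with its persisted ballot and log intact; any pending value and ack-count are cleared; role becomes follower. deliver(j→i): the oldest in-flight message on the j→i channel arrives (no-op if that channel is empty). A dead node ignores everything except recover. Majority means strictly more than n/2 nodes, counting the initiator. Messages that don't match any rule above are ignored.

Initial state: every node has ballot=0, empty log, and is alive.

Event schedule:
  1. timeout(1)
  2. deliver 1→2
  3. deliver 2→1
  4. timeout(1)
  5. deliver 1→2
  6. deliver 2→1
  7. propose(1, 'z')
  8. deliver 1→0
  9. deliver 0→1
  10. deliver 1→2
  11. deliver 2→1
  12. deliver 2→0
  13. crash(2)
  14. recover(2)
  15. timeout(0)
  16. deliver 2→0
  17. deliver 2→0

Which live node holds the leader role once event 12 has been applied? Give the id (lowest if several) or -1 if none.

step 1 timeout(1): 1={cand,b=4,log=-}
step 2 deliver 1→2: 2={foll,b=4,log=-}
step 3 deliver 2→1: 1={lead,b=4,log=-}
step 4 timeout(1): 1={cand,b=7,log=-}
step 5 deliver 1→2: 2={foll,b=7,log=-}
step 6 deliver 2→1: 1={lead,b=7,log=-}
step 7 propose(1,'z'): —
step 8 deliver 1→0: 0={foll,b=4,log=-}
step 9 deliver 0→1: —
step 10 deliver 1→2: 2={foll,b=7,log=z}
step 11 deliver 2→1: 1={lead,b=7,log=z}
step 12 deliver 2→0: —

1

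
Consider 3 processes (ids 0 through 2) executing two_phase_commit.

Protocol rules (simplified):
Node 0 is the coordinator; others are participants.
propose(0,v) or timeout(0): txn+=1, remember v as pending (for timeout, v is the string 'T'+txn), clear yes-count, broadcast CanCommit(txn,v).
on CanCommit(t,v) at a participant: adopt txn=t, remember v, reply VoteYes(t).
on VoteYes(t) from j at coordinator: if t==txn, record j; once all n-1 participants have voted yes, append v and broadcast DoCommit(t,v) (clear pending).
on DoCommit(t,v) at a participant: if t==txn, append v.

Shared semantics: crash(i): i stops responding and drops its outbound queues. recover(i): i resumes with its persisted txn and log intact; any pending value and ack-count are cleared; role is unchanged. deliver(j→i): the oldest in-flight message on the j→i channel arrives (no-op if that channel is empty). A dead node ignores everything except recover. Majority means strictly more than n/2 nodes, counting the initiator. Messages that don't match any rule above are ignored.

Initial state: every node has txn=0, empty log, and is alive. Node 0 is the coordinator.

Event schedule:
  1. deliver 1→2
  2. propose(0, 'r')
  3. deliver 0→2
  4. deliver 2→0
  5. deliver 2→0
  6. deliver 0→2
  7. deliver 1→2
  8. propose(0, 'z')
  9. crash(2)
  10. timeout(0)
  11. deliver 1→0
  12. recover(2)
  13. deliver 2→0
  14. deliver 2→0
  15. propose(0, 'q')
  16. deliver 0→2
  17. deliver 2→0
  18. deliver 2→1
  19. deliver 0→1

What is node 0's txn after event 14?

3

step 1 deliver 1→2: —
step 2 propose(0,'r'): 0={coor,t=1,log=-}
step 3 deliver 0→2: 2={part,t=1,log=-}
step 4 deliver 2→0: —
step 5 deliver 2→0: —
step 6 deliver 0→2: —
step 7 deliver 1→2: —
step 8 propose(0,'z'): 0={coor,t=2,log=-}
step 9 crash(2): 2={✗part,t=1,log=-}
step 10 timeout(0): 0={coor,t=3,log=-}
step 11 deliver 1→0: —
step 12 recover(2): 2={part,t=1,log=-}
step 13 deliver 2→0: —
step 14 deliver 2→0: —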